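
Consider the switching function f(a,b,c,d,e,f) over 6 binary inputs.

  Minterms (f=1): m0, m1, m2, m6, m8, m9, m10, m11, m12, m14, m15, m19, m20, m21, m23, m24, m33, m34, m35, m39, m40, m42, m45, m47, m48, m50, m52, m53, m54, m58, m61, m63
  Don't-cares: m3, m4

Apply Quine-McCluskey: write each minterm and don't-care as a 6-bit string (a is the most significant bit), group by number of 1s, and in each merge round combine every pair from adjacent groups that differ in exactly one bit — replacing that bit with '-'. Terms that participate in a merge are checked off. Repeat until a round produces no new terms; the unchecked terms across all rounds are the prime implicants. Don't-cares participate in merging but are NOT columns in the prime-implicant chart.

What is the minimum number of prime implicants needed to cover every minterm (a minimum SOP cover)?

12

Round 0: 000000✓ 000001✓ 000010✓ 000011✓ 000100✓ 000110✓ 001000✓ 001001✓ 001010✓ 001011✓ 001100✓ 001110✓ 001111✓ 010011✓ 010100✓ 010101✓ 010111✓ 011000✓ 100001✓ 100010✓ 100011✓ 100111✓ 101000✓ 101010✓ 101101✓ 101111✓ 110000✓ 110010✓ 110100✓ 110101✓ 110110✓ 111010✓ 111101✓ 111111✓
Round 1: -00001✓ -00010✓ -00011✓ -01000✓ -01010✓ -01111 -10100✓ -10101✓ 0-0011 0-0100 0-1000 00-000✓ 00-001✓ 00-010✓ 00-011✓ 00-100✓ 00-110✓ 000-00✓ 000-10✓ 0000-0✓ 0000-1✓ 00000-✓ 00001-✓ 0001-0✓ 001-00✓ 001-10✓ 001-11✓ 0010-0✓ 0010-1✓ 00100-✓ 00101-✓ 0011-0✓ 00111-✓ 010-11 0101-1 01010-✓ 1-0010✓ 1-1010✓ 1-1101✓ 1-1111✓ 10-010✓ 10-111 100-11 1000-1✓ 10001-✓ 1010-0✓ 1011-1✓ 11-010✓ 11-101 110-00✓ 110-10✓ 1100-0✓ 1101-0✓ 11010-✓ 1111-1✓
Round 2: -0-010 -000-1 -0001- -010-0 -1010- 00--00✓ 00--10✓ 00-0-0✓ 00-0-1✓ 00-00-✓ 00-01-✓ 00-1-0✓ 000--0✓ 0000--✓ 001--0✓ 001-1- 0010--✓ 1--010 1-11-1 110--0
Round 3: 00---0 00-0--
PIs = {-0-010, -000-1, -0001-, -010-0, -01111, -1010-, 0-0011, 0-0100, 0-1000, 00---0, 00-0--, 001-1-, 010-11, 0101-1, 1--010, 1-11-1, 10-111, 100-11, 11-101, 110--0}
Coverage chart:
  m0: 00---0,00-0--
  m1: -000-1,00-0--
  m2: -0-010,-0001-,00---0,00-0--
  m6: 00---0 ←essential
  m8: -010-0,0-1000,00---0,00-0--
  m9: 00-0-- ←essential
  m10: -0-010,-010-0,00---0,00-0--,001-1-
  m11: 00-0--,001-1-
  m12: 00---0 ←essential
  m14: 00---0,001-1-
  m15: -01111,001-1-
  m19: 0-0011,010-11
  m20: -1010-,0-0100
  m21: -1010-,0101-1
  m23: 010-11,0101-1
  m24: 0-1000 ←essential
  m33: -000-1 ←essential
  m34: -0-010,-0001-,1--010
  m35: -000-1,-0001-,100-11
  m39: 10-111,100-11
  m40: -010-0 ←essential
  m42: -0-010,-010-0,1--010
  m45: 1-11-1 ←essential
  m47: -01111,1-11-1,10-111
  m48: 110--0 ←essential
  m50: 1--010,110--0
  m52: -1010-,110--0
  m53: -1010-,11-101
  m54: 110--0 ←essential
  m58: 1--010 ←essential
  m61: 1-11-1,11-101
  m63: 1-11-1 ←essential
Essential: -000-1, -010-0, 0-1000, 00---0, 00-0--, 1--010, 1-11-1, 110--0
Petrick residual → -01111, -1010-, 010-11, 10-111
Min cover (12 terms): b'c'd'f + b'cd'f' + b'cdef + bc'de' + a'cd'e'f' + a'b'f' + a'b'd' + a'bc'ef + ad'ef' + acdf + ab'def + abc'f'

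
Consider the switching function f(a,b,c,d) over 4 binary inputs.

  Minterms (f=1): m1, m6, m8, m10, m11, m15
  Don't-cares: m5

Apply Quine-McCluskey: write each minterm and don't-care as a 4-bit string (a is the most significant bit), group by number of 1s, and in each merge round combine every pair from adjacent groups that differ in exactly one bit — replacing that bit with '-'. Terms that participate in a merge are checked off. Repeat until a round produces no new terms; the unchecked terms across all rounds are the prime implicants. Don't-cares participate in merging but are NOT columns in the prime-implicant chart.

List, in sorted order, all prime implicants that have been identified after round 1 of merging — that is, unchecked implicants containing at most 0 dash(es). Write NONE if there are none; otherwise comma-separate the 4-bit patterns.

Round 0: 0001✓ 0101✓ 0110 1000✓ 1010✓ 1011✓ 1111✓
Round 1: 0-01 1-11 10-0 101-
PIs = {0-01, 0110, 1-11, 10-0, 101-}

0110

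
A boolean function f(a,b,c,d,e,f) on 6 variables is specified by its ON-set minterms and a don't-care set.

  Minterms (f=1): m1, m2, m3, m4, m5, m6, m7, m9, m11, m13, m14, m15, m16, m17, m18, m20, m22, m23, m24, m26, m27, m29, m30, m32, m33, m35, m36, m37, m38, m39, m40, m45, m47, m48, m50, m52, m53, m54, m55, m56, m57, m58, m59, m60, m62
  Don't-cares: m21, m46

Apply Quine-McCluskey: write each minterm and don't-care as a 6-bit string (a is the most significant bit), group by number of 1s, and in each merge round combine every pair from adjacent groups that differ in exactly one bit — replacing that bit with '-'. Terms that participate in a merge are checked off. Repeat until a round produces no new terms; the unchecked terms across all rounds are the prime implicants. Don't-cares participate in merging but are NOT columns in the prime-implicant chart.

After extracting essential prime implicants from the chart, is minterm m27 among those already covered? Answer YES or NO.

NO

size-2^0 implicants → 000001(✓)  000010(✓)  000011(✓)  000100(✓)  000101(✓)  000110(✓)  000111(✓)  001001(✓)  001011(✓)  001101(✓)  001110(✓)  001111(✓)  010000(✓)  010001(✓)  010010(✓)  010100(✓)  010101(✓)  010110(✓)  010111(✓)  011000(✓)  011010(✓)  011011(✓)  011101(✓)  011110(✓)  100000(✓)  100001(✓)  100011(✓)  100100(✓)  100101(✓)  100110(✓)  100111(✓)  101000(✓)  101101(✓)  101110(✓)  101111(✓)  110000(✓)  110010(✓)  110100(✓)  110101(✓)  110110(✓)  110111(✓)  111000(✓)  111001(✓)  111010(✓)  111011(✓)  111100(✓)  111110(✓)
size-2^1 implicants → -00001(✓)  -00011(✓)  -00100(✓)  -00101(✓)  -00110(✓)  -00111(✓)  -01101(✓)  -01110(✓)  -01111(✓)  -10000(✓)  -10010(✓)  -10100(✓)  -10101(✓)  -10110(✓)  -10111(✓)  -11000(✓)  -11010(✓)  -11011(✓)  -11110(✓)  0-0001(✓)  0-0010(✓)  0-0100(✓)  0-0101(✓)  0-0110(✓)  0-0111(✓)  0-1011  0-1101(✓)  0-1110(✓)  00-001(✓)  00-011(✓)  00-101(✓)  00-110(✓)  00-111(✓)  000-01(✓)  000-10(✓)  000-11(✓)  0000-1(✓)  00001-(✓)  0001-0(✓)  0001-1(✓)  00010-(✓)  00011-(✓)  001-01(✓)  001-11(✓)  0010-1(✓)  0011-1(✓)  00111-(✓)  01-000(✓)  01-010(✓)  01-101(✓)  01-110(✓)  010-00(✓)  010-01(✓)  010-10(✓)  0100-0(✓)  01000-(✓)  0101-0(✓)  0101-1(✓)  01010-(✓)  01011-(✓)  011-10(✓)  0110-0(✓)  01101-(✓)  1-0000(✓)  1-0100(✓)  1-0101(✓)  1-0110(✓)  1-0111(✓)  1-1000(✓)  1-1110(✓)  10-000(✓)  10-101(✓)  10-110(✓)  10-111(✓)  100-00(✓)  100-01(✓)  100-11(✓)  1000-1(✓)  10000-(✓)  1001-0(✓)  1001-1(✓)  10010-(✓)  10011-(✓)  1011-1(✓)  10111-(✓)  11-000(✓)  11-010(✓)  11-100(✓)  11-110(✓)  110-00(✓)  110-10(✓)  1100-0(✓)  1101-0(✓)  1101-1(✓)  11010-(✓)  11011-(✓)  111-00(✓)  111-10(✓)  1110-0(✓)  1110-1(✓)  11100-(✓)  11101-(✓)  1111-0(✓)
size-2^2 implicants → --0100(✓)  --0101(✓)  --0110(✓)  --0111(✓)  --1110(✓)  -0-101(✓)  -0-110(✓)  -0-111(✓)  -00-01(✓)  -00-11(✓)  -000-1(✓)  -001-0(✓)  -001-1(✓)  -0010-(✓)  -0011-(✓)  -011-1(✓)  -0111-(✓)  -1-000(✓)  -1-010(✓)  -1-110(✓)  -10-00(✓)  -10-10(✓)  -100-0(✓)  -101-0(✓)  -101-1(✓)  -1010-(✓)  -1011-(✓)  -11-10(✓)  -110-0(✓)  -1101-  0--101  0--110(✓)  0-0-01  0-0-10  0-01-0(✓)  0-01-1(✓)  0-010-(✓)  0-011-(✓)  00--01(✓)  00--11(✓)  00-0-1(✓)  00-1-1(✓)  00-11-(✓)  000--1(✓)  000-1-  0001--(✓)  001--1(✓)  01--10(✓)  01-0-0(✓)  010--0(✓)  010-0-  0101--(✓)  1--000  1--110(✓)  1-0-00  1-01-0(✓)  1-01-1(✓)  1-010-(✓)  1-011-(✓)  10-1-1(✓)  10-11-(✓)  100--1(✓)  100-0-  1001--(✓)  11--00(✓)  11--10(✓)  11-0-0(✓)  11-1-0(✓)  110--0(✓)  1101--(✓)  111--0(✓)  1110--
size-2^3 implicants → ---110  --01-0(✓)  --01-1(✓)  --010-(✓)  --011-(✓)  -0-1-1  -0-11-  -00--1  -001--(✓)  -1--10  -1-0-0  -10--0  -101--(✓)  0-01--(✓)  00---1  1-01--(✓)  11---0
size-2^4 implicants → --01--
Unchecked terms (primes): ---110, --01--, -0-1-1, -0-11-, -00--1, -1--10, -1-0-0, -10--0, -1101-, 0--101, 0-0-01, 0-0-10, 0-1011, 00---1, 000-1-, 010-0-, 1--000, 1-0-00, 100-0-, 11---0, 1110--
Minterm coverage:
  m1 ⊆ -00--1,0-0-01,00---1
  m2 ⊆ 0-0-10,000-1-
  m3 ⊆ -00--1,00---1,000-1-
  m4 ⊆ --01-- [E]
  m5 ⊆ --01--,-0-1-1,-00--1,0--101,0-0-01,00---1
  m6 ⊆ ---110,--01--,-0-11-,0-0-10,000-1-
  m7 ⊆ --01--,-0-1-1,-0-11-,-00--1,00---1,000-1-
  m9 ⊆ 00---1 [E]
  m11 ⊆ 0-1011,00---1
  m13 ⊆ -0-1-1,0--101,00---1
  m14 ⊆ ---110,-0-11-
  m15 ⊆ -0-1-1,-0-11-,00---1
  m16 ⊆ -1-0-0,-10--0,010-0-
  m17 ⊆ 0-0-01,010-0-
  m18 ⊆ -1--10,-1-0-0,-10--0,0-0-10
  m20 ⊆ --01--,-10--0,010-0-
  m22 ⊆ ---110,--01--,-1--10,-10--0,0-0-10
  m23 ⊆ --01-- [E]
  m24 ⊆ -1-0-0 [E]
  m26 ⊆ -1--10,-1-0-0,-1101-
  m27 ⊆ -1101-,0-1011
  m29 ⊆ 0--101 [E]
  m30 ⊆ ---110,-1--10
  m32 ⊆ 1--000,1-0-00,100-0-
  m33 ⊆ -00--1,100-0-
  m35 ⊆ -00--1 [E]
  m36 ⊆ --01--,1-0-00,100-0-
  m37 ⊆ --01--,-0-1-1,-00--1,100-0-
  m38 ⊆ ---110,--01--,-0-11-
  m39 ⊆ --01--,-0-1-1,-0-11-,-00--1
  m40 ⊆ 1--000 [E]
  m45 ⊆ -0-1-1 [E]
  m47 ⊆ -0-1-1,-0-11-
  m48 ⊆ -1-0-0,-10--0,1--000,1-0-00,11---0
  m50 ⊆ -1--10,-1-0-0,-10--0,11---0
  m52 ⊆ --01--,-10--0,1-0-00,11---0
  m53 ⊆ --01-- [E]
  m54 ⊆ ---110,--01--,-1--10,-10--0,11---0
  m55 ⊆ --01-- [E]
  m56 ⊆ -1-0-0,1--000,11---0,1110--
  m57 ⊆ 1110-- [E]
  m58 ⊆ -1--10,-1-0-0,-1101-,11---0,1110--
  m59 ⊆ -1101-,1110--
  m60 ⊆ 11---0 [E]
  m62 ⊆ ---110,-1--10,11---0
E = {--01--, -0-1-1, -00--1, -1-0-0, 0--101, 00---1, 1--000, 11---0, 1110--}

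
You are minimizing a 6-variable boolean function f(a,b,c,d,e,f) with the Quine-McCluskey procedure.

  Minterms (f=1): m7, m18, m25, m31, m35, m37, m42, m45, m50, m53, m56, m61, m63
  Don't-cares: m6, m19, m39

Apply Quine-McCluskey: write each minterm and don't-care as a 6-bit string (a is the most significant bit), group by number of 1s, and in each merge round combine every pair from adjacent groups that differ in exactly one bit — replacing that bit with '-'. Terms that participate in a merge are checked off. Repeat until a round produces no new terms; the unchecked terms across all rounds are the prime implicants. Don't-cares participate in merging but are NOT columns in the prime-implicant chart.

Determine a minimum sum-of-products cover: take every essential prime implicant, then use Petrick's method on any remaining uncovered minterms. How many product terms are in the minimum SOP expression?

8

Round 0: 000110✓ 000111✓ 010010✓ 010011✓ 011001 011111✓ 100011✓ 100101✓ 100111✓ 101010 101101✓ 110010✓ 110101✓ 111000 111101✓ 111111✓
Round 1: -00111 -10010 -11111 00011- 01001- 1-0101✓ 1-1101✓ 10-101✓ 100-11 1001-1 11-101✓ 1111-1
Round 2: 1--101
PIs = {-00111, -10010, -11111, 00011-, 01001-, 011001, 1--101, 100-11, 1001-1, 101010, 111000, 1111-1}
Coverage chart:
  m7: -00111,00011-
  m18: -10010,01001-
  m25: 011001 ←essential
  m31: -11111 ←essential
  m35: 100-11 ←essential
  m37: 1--101,1001-1
  m42: 101010 ←essential
  m45: 1--101 ←essential
  m50: -10010 ←essential
  m53: 1--101 ←essential
  m56: 111000 ←essential
  m61: 1--101,1111-1
  m63: -11111,1111-1
Essential: -10010, -11111, 011001, 1--101, 100-11, 101010, 111000
Petrick residual → -00111
Min cover (8 terms): b'c'def + bc'd'ef' + bcdef + a'bcd'e'f + ade'f + ab'c'ef + ab'cd'ef' + abcd'e'f'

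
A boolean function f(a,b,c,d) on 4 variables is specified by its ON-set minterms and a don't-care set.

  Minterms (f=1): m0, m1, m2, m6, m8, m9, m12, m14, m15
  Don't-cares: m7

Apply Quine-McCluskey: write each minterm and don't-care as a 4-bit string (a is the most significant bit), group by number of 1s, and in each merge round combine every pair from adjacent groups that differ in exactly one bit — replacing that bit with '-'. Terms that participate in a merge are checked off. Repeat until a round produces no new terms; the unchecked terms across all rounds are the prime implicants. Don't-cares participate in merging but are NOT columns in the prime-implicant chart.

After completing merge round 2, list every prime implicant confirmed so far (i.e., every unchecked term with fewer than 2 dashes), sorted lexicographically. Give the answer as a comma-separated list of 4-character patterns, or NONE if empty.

[col 0] 0000*, 0001*, 0010*, 0110*, 0111*, 1000*, 1001*, 1100*, 1110*, 1111*
[col 1] -000*, -001*, -110*, -111*, 0-10, 00-0, 000-*, 011-*, 1-00, 100-*, 11-0, 111-*
[col 2] -00-, -11-
Prime implicants: -00-, -11-, 0-10, 00-0, 1-00, 11-0

0-10, 00-0, 1-00, 11-0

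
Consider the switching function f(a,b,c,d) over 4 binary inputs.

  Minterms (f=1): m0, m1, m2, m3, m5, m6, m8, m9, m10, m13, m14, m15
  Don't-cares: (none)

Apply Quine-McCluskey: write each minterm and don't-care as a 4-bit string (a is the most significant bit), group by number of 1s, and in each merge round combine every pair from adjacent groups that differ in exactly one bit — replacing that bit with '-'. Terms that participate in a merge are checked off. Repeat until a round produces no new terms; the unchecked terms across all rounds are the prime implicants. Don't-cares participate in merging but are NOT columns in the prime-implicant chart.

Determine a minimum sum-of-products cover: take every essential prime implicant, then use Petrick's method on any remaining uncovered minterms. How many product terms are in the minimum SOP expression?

5

Round 0: 0000✓ 0001✓ 0010✓ 0011✓ 0101✓ 0110✓ 1000✓ 1001✓ 1010✓ 1101✓ 1110✓ 1111✓
Round 1: -000✓ -001✓ -010✓ -101✓ -110✓ 0-01✓ 0-10✓ 00-0✓ 00-1✓ 000-✓ 001-✓ 1-01✓ 1-10✓ 10-0✓ 100-✓ 11-1 111-
Round 2: --01 --10 -0-0 -00- 00--
PIs = {--01, --10, -0-0, -00-, 00--, 11-1, 111-}
Coverage chart:
  m0: -0-0,-00-,00--
  m1: --01,-00-,00--
  m2: --10,-0-0,00--
  m3: 00-- ←essential
  m5: --01 ←essential
  m6: --10 ←essential
  m8: -0-0,-00-
  m9: --01,-00-
  m10: --10,-0-0
  m13: --01,11-1
  m14: --10,111-
  m15: 11-1,111-
Essential: --01, --10, 00--
Petrick residual → -0-0, 11-1
Min cover (5 terms): c'd + cd' + b'd' + a'b' + abd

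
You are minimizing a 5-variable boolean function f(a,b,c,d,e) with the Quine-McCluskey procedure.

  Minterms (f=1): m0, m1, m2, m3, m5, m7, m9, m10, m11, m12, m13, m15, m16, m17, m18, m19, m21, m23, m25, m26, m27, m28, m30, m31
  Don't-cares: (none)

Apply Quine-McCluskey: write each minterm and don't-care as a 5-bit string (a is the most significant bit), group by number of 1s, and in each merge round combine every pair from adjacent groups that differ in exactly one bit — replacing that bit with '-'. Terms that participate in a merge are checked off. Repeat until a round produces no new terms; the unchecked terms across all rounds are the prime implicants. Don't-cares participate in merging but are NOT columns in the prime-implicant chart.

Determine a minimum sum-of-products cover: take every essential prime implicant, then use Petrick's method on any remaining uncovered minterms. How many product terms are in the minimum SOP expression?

Round 0: 00000✓ 00001✓ 00010✓ 00011✓ 00101✓ 00111✓ 01001✓ 01010✓ 01011✓ 01100✓ 01101✓ 01111✓ 10000✓ 10001✓ 10010✓ 10011✓ 10101✓ 10111✓ 11001✓ 11010✓ 11011✓ 11100✓ 11110✓ 11111✓
Round 1: -0000✓ -0001✓ -0010✓ -0011✓ -0101✓ -0111✓ -1001✓ -1010✓ -1011✓ -1100 -1111✓ 0-001✓ 0-010✓ 0-011✓ 0-101✓ 0-111✓ 00-01✓ 00-11✓ 000-0✓ 000-1✓ 0000-✓ 0001-✓ 001-1✓ 01-01✓ 01-11✓ 010-1✓ 0101-✓ 011-1✓ 0110- 1-001✓ 1-010✓ 1-011✓ 1-111✓ 10-01✓ 10-11✓ 100-0✓ 100-1✓ 1000-✓ 1001-✓ 101-1✓ 11-10✓ 11-11✓ 110-1✓ 1101-✓ 111-0 1111-✓
Round 2: --001✓ --010✓ --011✓ --111✓ -0-01✓ -0-11✓ -00-0✓ -00-1✓ -000-✓ -001-✓ -01-1✓ -1-11✓ -10-1✓ -101-✓ 0--01✓ 0--11✓ 0-0-1✓ 0-01-✓ 0-1-1✓ 00--1✓ 000--✓ 01--1✓ 1--11✓ 1-0-1✓ 1-01-✓ 10--1✓ 100--✓ 11-1-
Round 3: ---11 --0-1 --01- -0--1 -00-- 0---1
PIs = {---11, --0-1, --01-, -0--1, -00--, -1100, 0---1, 0110-, 11-1-, 111-0}
Coverage chart:
  m0: -00-- ←essential
  m1: --0-1,-0--1,-00--,0---1
  m2: --01-,-00--
  m3: ---11,--0-1,--01-,-0--1,-00--,0---1
  m5: -0--1,0---1
  m7: ---11,-0--1,0---1
  m9: --0-1,0---1
  m10: --01- ←essential
  m11: ---11,--0-1,--01-,0---1
  m12: -1100,0110-
  m13: 0---1,0110-
  m15: ---11,0---1
  m16: -00-- ←essential
  m17: --0-1,-0--1,-00--
  m18: --01-,-00--
  m19: ---11,--0-1,--01-,-0--1,-00--
  m21: -0--1 ←essential
  m23: ---11,-0--1
  m25: --0-1 ←essential
  m26: --01-,11-1-
  m27: ---11,--0-1,--01-,11-1-
  m28: -1100,111-0
  m30: 11-1-,111-0
  m31: ---11,11-1-
Essential: --0-1, --01-, -0--1, -00--
Petrick residual → ---11, 0110-, 111-0
Min cover (7 terms): de + c'e + c'd + b'e + b'c' + a'bcd' + abce'

7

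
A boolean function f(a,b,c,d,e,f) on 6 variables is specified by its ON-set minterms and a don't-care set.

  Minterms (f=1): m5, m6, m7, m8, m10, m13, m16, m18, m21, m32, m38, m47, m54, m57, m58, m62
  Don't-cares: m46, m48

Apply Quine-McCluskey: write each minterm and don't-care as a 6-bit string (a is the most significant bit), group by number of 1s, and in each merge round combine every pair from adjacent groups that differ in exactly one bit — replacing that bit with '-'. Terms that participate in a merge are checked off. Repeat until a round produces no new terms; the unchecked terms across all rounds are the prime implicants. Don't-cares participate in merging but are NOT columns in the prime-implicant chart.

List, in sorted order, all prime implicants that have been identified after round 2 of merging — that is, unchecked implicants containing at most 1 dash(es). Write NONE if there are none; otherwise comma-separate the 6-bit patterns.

-00110, -10000, 0-0101, 00-101, 0001-1, 00011-, 0010-0, 0100-0, 1-0000, 10111-, 111-10, 111001

[col 0] 000101*, 000110*, 000111*, 001000*, 001010*, 001101*, 010000*, 010010*, 010101*, 100000*, 100110*, 101110*, 101111*, 110000*, 110110*, 111001, 111010*, 111110*
[col 1] -00110, -10000, 0-0101, 00-101, 0001-1, 00011-, 0010-0, 0100-0, 1-0000, 1-0110*, 1-1110*, 10-110*, 10111-, 11-110*, 111-10
[col 2] 1--110
Prime implicants: -00110, -10000, 0-0101, 00-101, 0001-1, 00011-, 0010-0, 0100-0, 1--110, 1-0000, 10111-, 111-10, 111001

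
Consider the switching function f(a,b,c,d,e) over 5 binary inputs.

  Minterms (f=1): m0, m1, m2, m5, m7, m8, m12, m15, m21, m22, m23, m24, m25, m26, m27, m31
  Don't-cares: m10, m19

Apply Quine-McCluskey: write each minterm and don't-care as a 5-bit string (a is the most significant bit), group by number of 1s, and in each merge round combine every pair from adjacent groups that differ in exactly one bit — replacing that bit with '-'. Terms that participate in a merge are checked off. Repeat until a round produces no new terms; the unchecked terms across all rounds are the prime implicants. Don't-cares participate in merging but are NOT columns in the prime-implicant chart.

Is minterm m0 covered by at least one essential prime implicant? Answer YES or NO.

YES

size-2^0 implicants → 00000(✓)  00001(✓)  00010(✓)  00101(✓)  00111(✓)  01000(✓)  01010(✓)  01100(✓)  01111(✓)  10011(✓)  10101(✓)  10110(✓)  10111(✓)  11000(✓)  11001(✓)  11010(✓)  11011(✓)  11111(✓)
size-2^1 implicants → -0101(✓)  -0111(✓)  -1000(✓)  -1010(✓)  -1111(✓)  0-000(✓)  0-010(✓)  0-111(✓)  00-01  000-0(✓)  0000-  001-1(✓)  01-00  010-0(✓)  1-011(✓)  1-111(✓)  10-11(✓)  101-1(✓)  1011-  11-11(✓)  110-0(✓)  110-1(✓)  1100-(✓)  1101-(✓)
size-2^2 implicants → --111  -01-1  -10-0  0-0-0  1--11  110--
Unchecked terms (primes): --111, -01-1, -10-0, 0-0-0, 00-01, 0000-, 01-00, 1--11, 1011-, 110--
Minterm coverage:
  m0 ⊆ 0-0-0,0000-
  m1 ⊆ 00-01,0000-
  m2 ⊆ 0-0-0 [E]
  m5 ⊆ -01-1,00-01
  m7 ⊆ --111,-01-1
  m8 ⊆ -10-0,0-0-0,01-00
  m12 ⊆ 01-00 [E]
  m15 ⊆ --111 [E]
  m21 ⊆ -01-1 [E]
  m22 ⊆ 1011- [E]
  m23 ⊆ --111,-01-1,1--11,1011-
  m24 ⊆ -10-0,110--
  m25 ⊆ 110-- [E]
  m26 ⊆ -10-0,110--
  m27 ⊆ 1--11,110--
  m31 ⊆ --111,1--11
E = {--111, -01-1, 0-0-0, 01-00, 1011-, 110--}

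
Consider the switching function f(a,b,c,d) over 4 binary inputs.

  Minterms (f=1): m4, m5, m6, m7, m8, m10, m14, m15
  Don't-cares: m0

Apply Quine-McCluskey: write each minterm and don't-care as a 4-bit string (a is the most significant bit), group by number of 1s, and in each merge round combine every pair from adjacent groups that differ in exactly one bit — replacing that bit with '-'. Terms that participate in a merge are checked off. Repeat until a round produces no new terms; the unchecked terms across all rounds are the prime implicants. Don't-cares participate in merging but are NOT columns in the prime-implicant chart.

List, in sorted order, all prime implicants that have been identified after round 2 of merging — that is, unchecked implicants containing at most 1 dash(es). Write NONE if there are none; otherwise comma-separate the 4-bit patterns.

-000, 0-00, 1-10, 10-0

[col 0] 0000*, 0100*, 0101*, 0110*, 0111*, 1000*, 1010*, 1110*, 1111*
[col 1] -000, -110*, -111*, 0-00, 01-0*, 01-1*, 010-*, 011-*, 1-10, 10-0, 111-*
[col 2] -11-, 01--
Prime implicants: -000, -11-, 0-00, 01--, 1-10, 10-0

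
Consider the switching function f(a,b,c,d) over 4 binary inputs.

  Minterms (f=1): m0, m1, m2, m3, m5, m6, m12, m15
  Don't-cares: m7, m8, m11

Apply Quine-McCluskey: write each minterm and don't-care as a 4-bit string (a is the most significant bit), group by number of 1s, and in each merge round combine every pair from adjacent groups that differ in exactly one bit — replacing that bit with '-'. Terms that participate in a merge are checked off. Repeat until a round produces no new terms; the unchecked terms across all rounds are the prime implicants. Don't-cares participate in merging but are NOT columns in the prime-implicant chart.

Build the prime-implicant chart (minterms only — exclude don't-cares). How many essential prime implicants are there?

Round 0: 0000✓ 0001✓ 0010✓ 0011✓ 0101✓ 0110✓ 0111✓ 1000✓ 1011✓ 1100✓ 1111✓
Round 1: -000 -011✓ -111✓ 0-01✓ 0-10✓ 0-11✓ 00-0✓ 00-1✓ 000-✓ 001-✓ 01-1✓ 011-✓ 1-00 1-11✓
Round 2: --11 0--1 0-1- 00--
PIs = {--11, -000, 0--1, 0-1-, 00--, 1-00}
Coverage chart:
  m0: -000,00--
  m1: 0--1,00--
  m2: 0-1-,00--
  m3: --11,0--1,0-1-,00--
  m5: 0--1 ←essential
  m6: 0-1- ←essential
  m12: 1-00 ←essential
  m15: --11 ←essential
Essential: --11, 0--1, 0-1-, 1-00

4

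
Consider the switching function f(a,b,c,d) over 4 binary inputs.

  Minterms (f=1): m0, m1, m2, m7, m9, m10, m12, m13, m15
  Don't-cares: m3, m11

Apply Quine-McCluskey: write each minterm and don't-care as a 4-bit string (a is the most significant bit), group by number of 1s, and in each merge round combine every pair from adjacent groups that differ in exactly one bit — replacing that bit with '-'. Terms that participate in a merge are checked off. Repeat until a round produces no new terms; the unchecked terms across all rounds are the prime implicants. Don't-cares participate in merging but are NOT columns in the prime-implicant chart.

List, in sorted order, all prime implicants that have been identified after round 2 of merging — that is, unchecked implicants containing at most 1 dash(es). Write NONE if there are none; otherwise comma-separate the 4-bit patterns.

[col 0] 0000*, 0001*, 0010*, 0011*, 0111*, 1001*, 1010*, 1011*, 1100*, 1101*, 1111*
[col 1] -001*, -010*, -011*, -111*, 0-11*, 00-0*, 00-1*, 000-*, 001-*, 1-01*, 1-11*, 10-1*, 101-*, 11-1*, 110-
[col 2] --11, -0-1, -01-, 00--, 1--1
Prime implicants: --11, -0-1, -01-, 00--, 1--1, 110-

110-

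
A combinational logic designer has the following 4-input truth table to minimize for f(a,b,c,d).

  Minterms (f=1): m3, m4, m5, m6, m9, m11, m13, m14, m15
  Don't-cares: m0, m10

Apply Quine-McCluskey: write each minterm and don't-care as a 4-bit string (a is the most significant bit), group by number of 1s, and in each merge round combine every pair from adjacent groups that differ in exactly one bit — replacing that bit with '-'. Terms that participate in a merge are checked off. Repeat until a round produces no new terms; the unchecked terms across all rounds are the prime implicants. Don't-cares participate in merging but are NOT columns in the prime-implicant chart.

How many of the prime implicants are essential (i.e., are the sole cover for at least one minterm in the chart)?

2

Round 0: 0000✓ 0011✓ 0100✓ 0101✓ 0110✓ 1001✓ 1010✓ 1011✓ 1101✓ 1110✓ 1111✓
Round 1: -011 -101 -110 0-00 01-0 010- 1-01✓ 1-10✓ 1-11✓ 10-1✓ 101-✓ 11-1✓ 111-✓
Round 2: 1--1 1-1-
PIs = {-011, -101, -110, 0-00, 01-0, 010-, 1--1, 1-1-}
Coverage chart:
  m3: -011 ←essential
  m4: 0-00,01-0,010-
  m5: -101,010-
  m6: -110,01-0
  m9: 1--1 ←essential
  m11: -011,1--1,1-1-
  m13: -101,1--1
  m14: -110,1-1-
  m15: 1--1,1-1-
Essential: -011, 1--1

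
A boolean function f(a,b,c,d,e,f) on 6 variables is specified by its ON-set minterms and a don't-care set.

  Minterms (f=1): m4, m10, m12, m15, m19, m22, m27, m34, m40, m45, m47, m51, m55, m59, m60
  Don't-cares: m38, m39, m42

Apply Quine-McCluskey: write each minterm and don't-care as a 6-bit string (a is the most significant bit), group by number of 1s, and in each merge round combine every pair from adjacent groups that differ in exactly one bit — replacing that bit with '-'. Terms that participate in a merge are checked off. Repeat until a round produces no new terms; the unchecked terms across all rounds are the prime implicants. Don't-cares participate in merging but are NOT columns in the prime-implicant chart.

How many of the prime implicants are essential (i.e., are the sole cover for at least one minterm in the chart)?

size-2^0 implicants → 000100(✓)  001010(✓)  001100(✓)  001111(✓)  010011(✓)  010110  011011(✓)  100010(✓)  100110(✓)  100111(✓)  101000(✓)  101010(✓)  101101(✓)  101111(✓)  110011(✓)  110111(✓)  111011(✓)  111100
size-2^1 implicants → -01010  -01111  -10011(✓)  -11011(✓)  00-100  01-011(✓)  1-0111  10-010  10-111  100-10  10011-  1010-0  1011-1  11-011(✓)  110-11
size-2^2 implicants → -1-011
Unchecked terms (primes): -01010, -01111, -1-011, 00-100, 010110, 1-0111, 10-010, 10-111, 100-10, 10011-, 1010-0, 1011-1, 110-11, 111100
Minterm coverage:
  m4 ⊆ 00-100 [E]
  m10 ⊆ -01010 [E]
  m12 ⊆ 00-100 [E]
  m15 ⊆ -01111 [E]
  m19 ⊆ -1-011 [E]
  m22 ⊆ 010110 [E]
  m27 ⊆ -1-011 [E]
  m34 ⊆ 10-010,100-10
  m40 ⊆ 1010-0 [E]
  m45 ⊆ 1011-1 [E]
  m47 ⊆ -01111,10-111,1011-1
  m51 ⊆ -1-011,110-11
  m55 ⊆ 1-0111,110-11
  m59 ⊆ -1-011 [E]
  m60 ⊆ 111100 [E]
E = {-01010, -01111, -1-011, 00-100, 010110, 1010-0, 1011-1, 111100}

8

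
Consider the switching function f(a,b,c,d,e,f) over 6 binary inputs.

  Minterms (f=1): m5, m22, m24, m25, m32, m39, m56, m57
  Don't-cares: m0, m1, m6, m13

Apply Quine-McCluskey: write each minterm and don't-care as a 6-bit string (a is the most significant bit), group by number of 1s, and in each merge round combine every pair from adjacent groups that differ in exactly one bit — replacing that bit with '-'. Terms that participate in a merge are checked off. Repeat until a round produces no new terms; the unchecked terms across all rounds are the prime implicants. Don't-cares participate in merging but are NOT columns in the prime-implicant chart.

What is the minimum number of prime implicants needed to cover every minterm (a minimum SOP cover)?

[col 0] 000000*, 000001*, 000101*, 000110*, 001101*, 010110*, 011000*, 011001*, 100000*, 100111, 111000*, 111001*
[col 1] -00000, -11000*, -11001*, 0-0110, 00-101, 000-01, 00000-, 01100-*, 11100-*
[col 2] -1100-
Prime implicants: -00000, -1100-, 0-0110, 00-101, 000-01, 00000-, 100111
PI chart (minterm → PIs covering it):
  5 | 00-101,000-01
  22 | 0-0110  (sole → essential)
  24 | -1100-  (sole → essential)
  25 | -1100-  (sole → essential)
  32 | -00000  (sole → essential)
  39 | 100111  (sole → essential)
  56 | -1100-  (sole → essential)
  57 | -1100-  (sole → essential)
Essential prime implicants: -00000, -1100-, 0-0110, 100111
Petrick residual → 00-101
Minimum SOP uses 5 PIs: b'c'd'e'f' + bcd'e' + a'c'def' + a'b'de'f + ab'c'def

5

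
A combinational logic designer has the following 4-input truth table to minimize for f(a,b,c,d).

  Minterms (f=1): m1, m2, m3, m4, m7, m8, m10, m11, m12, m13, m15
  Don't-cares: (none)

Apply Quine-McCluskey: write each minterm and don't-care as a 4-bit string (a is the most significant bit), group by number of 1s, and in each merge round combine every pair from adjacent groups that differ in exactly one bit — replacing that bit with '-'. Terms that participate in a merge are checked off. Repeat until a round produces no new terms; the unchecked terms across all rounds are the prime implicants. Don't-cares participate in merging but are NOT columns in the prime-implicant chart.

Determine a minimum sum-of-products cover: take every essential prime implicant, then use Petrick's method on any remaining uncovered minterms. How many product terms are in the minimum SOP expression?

Round 0: 0001✓ 0010✓ 0011✓ 0100✓ 0111✓ 1000✓ 1010✓ 1011✓ 1100✓ 1101✓ 1111✓
Round 1: -010✓ -011✓ -100 -111✓ 0-11✓ 00-1 001-✓ 1-00 1-11✓ 10-0 101-✓ 11-1 110-
Round 2: --11 -01-
PIs = {--11, -01-, -100, 00-1, 1-00, 10-0, 11-1, 110-}
Coverage chart:
  m1: 00-1 ←essential
  m2: -01- ←essential
  m3: --11,-01-,00-1
  m4: -100 ←essential
  m7: --11 ←essential
  m8: 1-00,10-0
  m10: -01-,10-0
  m11: --11,-01-
  m12: -100,1-00,110-
  m13: 11-1,110-
  m15: --11,11-1
Essential: --11, -01-, -100, 00-1
Petrick residual → 1-00, 11-1
Min cover (6 terms): cd + b'c + bc'd' + a'b'd + ac'd' + abd

6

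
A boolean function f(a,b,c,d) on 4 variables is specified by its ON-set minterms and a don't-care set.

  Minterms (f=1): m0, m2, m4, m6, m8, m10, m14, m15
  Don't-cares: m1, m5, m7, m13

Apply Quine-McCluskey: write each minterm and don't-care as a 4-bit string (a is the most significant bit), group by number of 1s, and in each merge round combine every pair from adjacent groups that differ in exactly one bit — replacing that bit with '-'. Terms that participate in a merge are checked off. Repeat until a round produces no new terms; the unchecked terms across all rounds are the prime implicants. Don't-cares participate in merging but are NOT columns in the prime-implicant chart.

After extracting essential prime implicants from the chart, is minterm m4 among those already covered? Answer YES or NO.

[col 0] 0000*, 0001*, 0010*, 0100*, 0101*, 0110*, 0111*, 1000*, 1010*, 1101*, 1110*, 1111*
[col 1] -000*, -010*, -101*, -110*, -111*, 0-00*, 0-01*, 0-10*, 00-0*, 000-*, 01-0*, 01-1*, 010-*, 011-*, 1-10*, 10-0*, 11-1*, 111-*
[col 2] --10, -0-0, -1-1, -11-, 0--0, 0-0-, 01--
Prime implicants: --10, -0-0, -1-1, -11-, 0--0, 0-0-, 01--
PI chart (minterm → PIs covering it):
  0 | -0-0,0--0,0-0-
  2 | --10,-0-0,0--0
  4 | 0--0,0-0-,01--
  6 | --10,-11-,0--0,01--
  8 | -0-0  (sole → essential)
  10 | --10,-0-0
  14 | --10,-11-
  15 | -1-1,-11-
Essential prime implicants: -0-0

NO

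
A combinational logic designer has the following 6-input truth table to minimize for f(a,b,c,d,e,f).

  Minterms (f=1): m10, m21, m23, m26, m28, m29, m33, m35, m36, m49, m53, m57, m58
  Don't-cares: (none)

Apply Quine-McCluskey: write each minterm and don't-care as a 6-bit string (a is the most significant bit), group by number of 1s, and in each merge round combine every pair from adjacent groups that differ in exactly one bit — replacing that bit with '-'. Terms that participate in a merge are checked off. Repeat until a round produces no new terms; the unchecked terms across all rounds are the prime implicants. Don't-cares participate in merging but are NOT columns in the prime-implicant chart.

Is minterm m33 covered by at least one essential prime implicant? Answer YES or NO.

Round 0: 001010✓ 010101✓ 010111✓ 011010✓ 011100✓ 011101✓ 100001✓ 100011✓ 100100 110001✓ 110101✓ 111001✓ 111010✓
Round 1: -10101 -11010 0-1010 01-101 0101-1 01110- 1-0001 1000-1 11-001 110-01
PIs = {-10101, -11010, 0-1010, 01-101, 0101-1, 01110-, 1-0001, 1000-1, 100100, 11-001, 110-01}
Coverage chart:
  m10: 0-1010 ←essential
  m21: -10101,01-101,0101-1
  m23: 0101-1 ←essential
  m26: -11010,0-1010
  m28: 01110- ←essential
  m29: 01-101,01110-
  m33: 1-0001,1000-1
  m35: 1000-1 ←essential
  m36: 100100 ←essential
  m49: 1-0001,11-001,110-01
  m53: -10101,110-01
  m57: 11-001 ←essential
  m58: -11010 ←essential
Essential: -11010, 0-1010, 0101-1, 01110-, 1000-1, 100100, 11-001

YES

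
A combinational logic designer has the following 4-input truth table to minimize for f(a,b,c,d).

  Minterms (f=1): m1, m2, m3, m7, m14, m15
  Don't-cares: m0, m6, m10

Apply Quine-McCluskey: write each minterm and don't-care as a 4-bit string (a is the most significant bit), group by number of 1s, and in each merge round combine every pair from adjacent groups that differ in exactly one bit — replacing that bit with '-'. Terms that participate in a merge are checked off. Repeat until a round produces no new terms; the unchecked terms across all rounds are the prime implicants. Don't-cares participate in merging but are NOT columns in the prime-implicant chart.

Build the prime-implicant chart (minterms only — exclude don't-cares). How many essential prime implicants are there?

2

Round 0: 0000✓ 0001✓ 0010✓ 0011✓ 0110✓ 0111✓ 1010✓ 1110✓ 1111✓
Round 1: -010✓ -110✓ -111✓ 0-10✓ 0-11✓ 00-0✓ 00-1✓ 000-✓ 001-✓ 011-✓ 1-10✓ 111-✓
Round 2: --10 -11- 0-1- 00--
PIs = {--10, -11-, 0-1-, 00--}
Coverage chart:
  m1: 00-- ←essential
  m2: --10,0-1-,00--
  m3: 0-1-,00--
  m7: -11-,0-1-
  m14: --10,-11-
  m15: -11- ←essential
Essential: -11-, 00--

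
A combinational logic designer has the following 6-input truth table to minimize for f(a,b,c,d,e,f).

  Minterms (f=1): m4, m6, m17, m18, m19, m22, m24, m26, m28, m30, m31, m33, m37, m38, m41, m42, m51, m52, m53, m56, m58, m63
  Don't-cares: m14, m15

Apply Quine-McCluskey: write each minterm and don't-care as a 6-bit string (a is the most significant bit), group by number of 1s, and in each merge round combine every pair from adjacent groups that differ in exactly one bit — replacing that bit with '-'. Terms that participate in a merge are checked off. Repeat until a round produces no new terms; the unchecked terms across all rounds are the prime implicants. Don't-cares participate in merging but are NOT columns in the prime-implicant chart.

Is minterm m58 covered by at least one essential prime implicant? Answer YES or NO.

YES

[col 0] 000100*, 000110*, 001110*, 001111*, 010001*, 010010*, 010011*, 010110*, 011000*, 011010*, 011100*, 011110*, 011111*, 100001*, 100101*, 100110*, 101001*, 101010*, 110011*, 110100*, 110101*, 111000*, 111010*, 111111*
[col 1] -00110, -10011, -11000*, -11010*, -11111, 0-0110*, 0-1110*, 0-1111*, 00-110*, 0001-0, 00111-*, 01-010*, 01-110*, 010-10*, 0100-1, 01001-, 011-00*, 011-10*, 0110-0*, 0111-0*, 01111-*, 1-0101, 1-1010, 10-001, 100-01, 11010-, 1110-0*
[col 2] -110-0, 0--110, 0-111-, 01--10, 011--0
Prime implicants: -00110, -10011, -110-0, -11111, 0--110, 0-111-, 0001-0, 01--10, 0100-1, 01001-, 011--0, 1-0101, 1-1010, 10-001, 100-01, 11010-
PI chart (minterm → PIs covering it):
  4 | 0001-0  (sole → essential)
  6 | -00110,0--110,0001-0
  17 | 0100-1  (sole → essential)
  18 | 01--10,01001-
  19 | -10011,0100-1,01001-
  22 | 0--110,01--10
  24 | -110-0,011--0
  26 | -110-0,01--10,011--0
  28 | 011--0  (sole → essential)
  30 | 0--110,0-111-,01--10,011--0
  31 | -11111,0-111-
  33 | 10-001,100-01
  37 | 1-0101,100-01
  38 | -00110  (sole → essential)
  41 | 10-001  (sole → essential)
  42 | 1-1010  (sole → essential)
  51 | -10011  (sole → essential)
  52 | 11010-  (sole → essential)
  53 | 1-0101,11010-
  56 | -110-0  (sole → essential)
  58 | -110-0,1-1010
  63 | -11111  (sole → essential)
Essential prime implicants: -00110, -10011, -110-0, -11111, 0001-0, 0100-1, 011--0, 1-1010, 10-001, 11010-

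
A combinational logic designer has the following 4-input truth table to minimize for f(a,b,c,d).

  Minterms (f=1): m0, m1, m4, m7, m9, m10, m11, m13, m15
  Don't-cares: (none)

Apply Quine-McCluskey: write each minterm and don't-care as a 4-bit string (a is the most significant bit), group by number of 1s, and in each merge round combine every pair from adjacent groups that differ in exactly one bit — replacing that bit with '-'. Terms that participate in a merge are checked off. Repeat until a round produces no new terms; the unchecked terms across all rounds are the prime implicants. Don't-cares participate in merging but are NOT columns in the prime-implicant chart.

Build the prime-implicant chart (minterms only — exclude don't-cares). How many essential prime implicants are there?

4

size-2^0 implicants → 0000(✓)  0001(✓)  0100(✓)  0111(✓)  1001(✓)  1010(✓)  1011(✓)  1101(✓)  1111(✓)
size-2^1 implicants → -001  -111  0-00  000-  1-01(✓)  1-11(✓)  10-1(✓)  101-  11-1(✓)
size-2^2 implicants → 1--1
Unchecked terms (primes): -001, -111, 0-00, 000-, 1--1, 101-
Minterm coverage:
  m0 ⊆ 0-00,000-
  m1 ⊆ -001,000-
  m4 ⊆ 0-00 [E]
  m7 ⊆ -111 [E]
  m9 ⊆ -001,1--1
  m10 ⊆ 101- [E]
  m11 ⊆ 1--1,101-
  m13 ⊆ 1--1 [E]
  m15 ⊆ -111,1--1
E = {-111, 0-00, 1--1, 101-}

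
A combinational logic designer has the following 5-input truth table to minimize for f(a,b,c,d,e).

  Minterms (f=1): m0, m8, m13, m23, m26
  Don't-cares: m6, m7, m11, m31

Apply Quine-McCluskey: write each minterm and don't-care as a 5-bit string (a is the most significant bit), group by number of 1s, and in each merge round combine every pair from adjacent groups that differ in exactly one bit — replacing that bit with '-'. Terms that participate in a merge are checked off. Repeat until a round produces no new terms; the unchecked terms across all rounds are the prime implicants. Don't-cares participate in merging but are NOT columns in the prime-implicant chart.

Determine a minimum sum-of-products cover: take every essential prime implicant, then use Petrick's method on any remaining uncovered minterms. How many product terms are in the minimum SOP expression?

size-2^0 implicants → 00000(✓)  00110(✓)  00111(✓)  01000(✓)  01011  01101  10111(✓)  11010  11111(✓)
size-2^1 implicants → -0111  0-000  0011-  1-111
Unchecked terms (primes): -0111, 0-000, 0011-, 01011, 01101, 1-111, 11010
Minterm coverage:
  m0 ⊆ 0-000 [E]
  m8 ⊆ 0-000 [E]
  m13 ⊆ 01101 [E]
  m23 ⊆ -0111,1-111
  m26 ⊆ 11010 [E]
E = {0-000, 01101, 11010}
Petrick residual → -0111
Cover = b'cde + a'c'd'e' + a'bcd'e + abc'de'  |cover|=4

4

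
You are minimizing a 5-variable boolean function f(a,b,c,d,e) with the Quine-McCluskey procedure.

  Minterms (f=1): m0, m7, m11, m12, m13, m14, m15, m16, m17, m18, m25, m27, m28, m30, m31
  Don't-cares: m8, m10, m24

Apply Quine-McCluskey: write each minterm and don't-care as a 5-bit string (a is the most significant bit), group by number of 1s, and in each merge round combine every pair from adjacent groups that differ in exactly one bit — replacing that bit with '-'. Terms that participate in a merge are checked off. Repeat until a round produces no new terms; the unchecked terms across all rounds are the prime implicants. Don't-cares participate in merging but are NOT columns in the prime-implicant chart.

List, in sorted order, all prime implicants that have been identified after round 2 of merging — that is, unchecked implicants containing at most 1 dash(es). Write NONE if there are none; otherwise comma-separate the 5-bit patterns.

size-2^0 implicants → 00000(✓)  00111(✓)  01000(✓)  01010(✓)  01011(✓)  01100(✓)  01101(✓)  01110(✓)  01111(✓)  10000(✓)  10001(✓)  10010(✓)  11000(✓)  11001(✓)  11011(✓)  11100(✓)  11110(✓)  11111(✓)
size-2^1 implicants → -0000(✓)  -1000(✓)  -1011(✓)  -1100(✓)  -1110(✓)  -1111(✓)  0-000(✓)  0-111  01-00(✓)  01-10(✓)  01-11(✓)  010-0(✓)  0101-(✓)  011-0(✓)  011-1(✓)  0110-(✓)  0111-(✓)  1-000(✓)  1-001(✓)  100-0  1000-(✓)  11-00(✓)  11-11(✓)  110-1  1100-(✓)  111-0(✓)  1111-(✓)
size-2^2 implicants → --000  -1-00  -1-11  -11-0  -111-  01--0  01-1-  011--  1-00-
Unchecked terms (primes): --000, -1-00, -1-11, -11-0, -111-, 0-111, 01--0, 01-1-, 011--, 1-00-, 100-0, 110-1

0-111, 100-0, 110-1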